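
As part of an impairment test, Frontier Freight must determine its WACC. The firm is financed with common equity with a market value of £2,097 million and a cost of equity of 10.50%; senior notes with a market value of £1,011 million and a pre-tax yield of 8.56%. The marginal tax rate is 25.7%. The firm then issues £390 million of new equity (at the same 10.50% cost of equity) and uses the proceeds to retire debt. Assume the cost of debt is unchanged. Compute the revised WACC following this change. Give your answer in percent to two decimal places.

9.67%

After the change:
Total capital V = 2487 + 621 = 3108.
Equity: weight = 2487/3108 = 0.8002; cost = 10.5%.
Senior notes: weight = 621/3108 = 0.1998; after-tax cost = 8.56% × (1 − 25.7%) = 6.3601%.
WACC = 0.8002 × 10.5000% + 0.1998 × 6.3601% = 9.6728%.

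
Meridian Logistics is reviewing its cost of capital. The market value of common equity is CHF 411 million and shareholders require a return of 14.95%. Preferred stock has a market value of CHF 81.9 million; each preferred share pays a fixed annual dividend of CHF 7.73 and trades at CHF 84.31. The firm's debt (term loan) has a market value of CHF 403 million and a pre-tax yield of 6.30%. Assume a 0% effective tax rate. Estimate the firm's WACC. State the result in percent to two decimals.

10.53%

Cost of preferred: Rp = 7.73 / 84.31 = 9.1685%.
Total capital V = 411 + 81.9 + 403 = 895.9.
Equity: weight = 411/895.9 = 0.4588; cost = 14.95%.
Preferred: weight = 81.9/895.9 = 0.0914; cost = 9.1685%.
Term loan: weight = 403/895.9 = 0.4498; after-tax cost = 6.3% × (1 − 0%) = 6.3000%.
WACC = 0.4588 × 14.9500% + 0.0914 × 9.1685% + 0.4498 × 6.3000% = 10.5305%.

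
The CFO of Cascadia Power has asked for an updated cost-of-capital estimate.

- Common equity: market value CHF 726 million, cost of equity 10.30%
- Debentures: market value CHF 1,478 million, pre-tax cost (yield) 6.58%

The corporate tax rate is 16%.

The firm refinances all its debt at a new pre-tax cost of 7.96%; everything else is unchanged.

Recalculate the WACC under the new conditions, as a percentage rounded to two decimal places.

7.88%

After the change:
Total capital V = 726 + 1478 = 2204.
Equity: weight = 726/2204 = 0.3294; cost = 10.3%.
Debentures: weight = 1478/2204 = 0.6706; after-tax cost = 7.96% × (1 − 16%) = 6.6864%.
WACC = 0.3294 × 10.3000% + 0.6706 × 6.6864% = 7.8767%.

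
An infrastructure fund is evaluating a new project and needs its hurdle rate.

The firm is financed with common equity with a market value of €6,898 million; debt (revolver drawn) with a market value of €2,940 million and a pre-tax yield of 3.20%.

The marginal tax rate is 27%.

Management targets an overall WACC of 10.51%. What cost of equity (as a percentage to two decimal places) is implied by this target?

13.99%

Total capital V = 6898 + 2940 = 9838.
Equity weight = 6898/9838 = 0.7012.
Revolver drawn weight = 2940/9838 = 0.2988.
Debt contribution = 0.2988 × 3.2% × (1 − 27%) = 0.6981%.
Required equity contribution = 10.51% − 0.6981% = 9.8119%.
Re = 9.8119% / 0.7012 = 13.9938%.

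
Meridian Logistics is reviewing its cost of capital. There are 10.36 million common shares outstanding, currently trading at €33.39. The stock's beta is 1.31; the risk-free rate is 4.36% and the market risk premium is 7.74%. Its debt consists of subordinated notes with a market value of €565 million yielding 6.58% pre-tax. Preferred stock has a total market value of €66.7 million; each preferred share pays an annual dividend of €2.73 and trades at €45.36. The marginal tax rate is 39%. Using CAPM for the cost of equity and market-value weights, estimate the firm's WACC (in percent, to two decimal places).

7.86%

Cost of equity via CAPM: Re = 4.36% + 1.31 × 7.74% = 14.4994%.
Cost of preferred: Rp = 2.73 / 45.36 = 6.0185%.
Market value of equity E = 33.39 × 10.36m = 345.9204m.
Total capital V = 345.9204 + 66.7 + 565 = 977.6204.
Equity: weight = 345.9204/977.6204 = 0.3538; cost = 14.4994%.
Preferred: weight = 66.7/977.6204 = 0.0682; cost = 6.0185%.
Subordinated notes: weight = 565/977.6204 = 0.5779; after-tax cost = 6.58% × (1 − 39%) = 4.0138%.
WACC = 0.3538 × 14.4994% + 0.0682 × 6.0185% + 0.5779 × 4.0138% = 7.8608%.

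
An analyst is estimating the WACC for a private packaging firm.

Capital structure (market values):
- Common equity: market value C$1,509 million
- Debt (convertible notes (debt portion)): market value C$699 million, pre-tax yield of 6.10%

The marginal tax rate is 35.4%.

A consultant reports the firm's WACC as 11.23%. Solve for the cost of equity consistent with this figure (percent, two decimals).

Total capital V = 1509 + 699 = 2208.
Equity weight = 1509/2208 = 0.6834.
Convertible notes (debt portion) weight = 699/2208 = 0.3166.
Debt contribution = 0.3166 × 6.1% × (1 − 35.4%) = 1.2475%.
Required equity contribution = 11.23% − 1.2475% = 9.9825%.
Re = 9.9825% / 0.6834 = 14.6066%.

14.61%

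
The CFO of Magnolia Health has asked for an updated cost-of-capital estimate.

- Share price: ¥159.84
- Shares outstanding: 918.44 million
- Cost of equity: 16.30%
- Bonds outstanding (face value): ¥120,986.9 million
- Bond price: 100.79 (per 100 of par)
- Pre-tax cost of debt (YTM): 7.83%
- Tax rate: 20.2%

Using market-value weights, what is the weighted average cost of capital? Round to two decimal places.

11.74%

Market value of equity E = 159.84 × 918.44m = 146803.4496m. Market value of debt D = 120986.9m × 100.79/100 = 121942.69651m.
Total capital V = 146803.4496 + 121942.69651 = 268746.14611.
Equity: weight = 146803.4496/268746.14611 = 0.5463; cost = 16.3%.
Bonds outstanding: weight = 121942.69651/268746.14611 = 0.4537; after-tax cost = 7.83% × (1 − 20.2%) = 6.2483%.
WACC = 0.5463 × 16.3000% + 0.4537 × 6.2483% = 11.7391%.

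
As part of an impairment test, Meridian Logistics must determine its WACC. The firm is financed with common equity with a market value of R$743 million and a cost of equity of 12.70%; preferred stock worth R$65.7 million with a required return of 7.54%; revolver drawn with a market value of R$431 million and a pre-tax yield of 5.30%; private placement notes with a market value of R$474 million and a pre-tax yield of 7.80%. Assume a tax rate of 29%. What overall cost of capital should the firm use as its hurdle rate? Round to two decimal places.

Total capital V = 743 + 65.7 + 431 + 474 = 1713.7.
Equity: weight = 743/1713.7 = 0.4336; cost = 12.7%.
Preferred: weight = 65.7/1713.7 = 0.0383; cost = 7.54%.
Revolver drawn: weight = 431/1713.7 = 0.2515; after-tax cost = 5.3% × (1 − 29%) = 3.7630%.
Private placement notes: weight = 474/1713.7 = 0.2766; after-tax cost = 7.8% × (1 − 29%) = 5.5380%.
WACC = 0.4336 × 12.7000% + 0.0383 × 7.5400% + 0.2515 × 3.7630% + 0.2766 × 5.5380% = 8.2735%.

8.27%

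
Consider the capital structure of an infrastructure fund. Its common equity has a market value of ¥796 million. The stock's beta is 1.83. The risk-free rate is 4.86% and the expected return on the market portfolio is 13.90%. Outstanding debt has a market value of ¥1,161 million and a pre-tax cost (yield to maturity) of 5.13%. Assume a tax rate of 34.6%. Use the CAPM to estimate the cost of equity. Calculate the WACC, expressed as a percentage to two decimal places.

10.70%

Market risk premium = 13.9% − 4.86% = 9.04%.
Cost of equity via CAPM: Re = 4.86% + 1.83 × 9.04% = 21.4032%.
Total capital V = 796 + 1161 = 1957.
Equity: weight = 796/1957 = 0.4067; cost = 21.4032%.
Debt: weight = 1161/1957 = 0.5933; after-tax cost = 5.13% × (1 − 34.6%) = 3.3550%.
WACC = 0.4067 × 21.4032% + 0.5933 × 3.3550% = 10.6960%.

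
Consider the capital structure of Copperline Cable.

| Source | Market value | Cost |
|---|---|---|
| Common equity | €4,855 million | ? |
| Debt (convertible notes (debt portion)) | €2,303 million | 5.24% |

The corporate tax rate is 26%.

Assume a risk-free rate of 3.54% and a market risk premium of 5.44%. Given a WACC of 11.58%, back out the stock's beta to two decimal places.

Total capital V = 4855 + 2303 = 7158.
Equity weight = 4855/7158 = 0.6783.
Convertible notes (debt portion) weight = 2303/7158 = 0.3217.
Debt contribution = 0.3217 × 5.24% × (1 − 26%) = 1.2476%.
Required equity contribution = 11.58% − 1.2476% = 10.3324%  ⇒  Re = 15.2337%.
CAPM: 15.2337% = 3.54% + β × 5.44%  ⇒  β = 2.1496.

2.15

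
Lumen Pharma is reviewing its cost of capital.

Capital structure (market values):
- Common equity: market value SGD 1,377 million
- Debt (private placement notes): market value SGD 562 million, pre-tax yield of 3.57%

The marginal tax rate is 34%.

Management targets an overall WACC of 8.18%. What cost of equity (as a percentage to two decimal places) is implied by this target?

Total capital V = 1377 + 562 = 1939.
Equity weight = 1377/1939 = 0.7102.
Private placement notes weight = 562/1939 = 0.2898.
Debt contribution = 0.2898 × 3.57% × (1 − 34%) = 0.6829%.
Required equity contribution = 8.18% − 0.6829% = 7.4971%.
Re = 7.4971% / 0.7102 = 10.5569%.

10.56%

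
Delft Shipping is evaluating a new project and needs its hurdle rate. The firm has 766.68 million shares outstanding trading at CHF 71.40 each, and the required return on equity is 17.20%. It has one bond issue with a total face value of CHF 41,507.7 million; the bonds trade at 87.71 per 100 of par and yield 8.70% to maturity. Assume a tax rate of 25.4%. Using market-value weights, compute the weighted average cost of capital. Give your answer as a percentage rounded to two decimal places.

Market value of equity E = 71.4 × 766.68m = 54740.952m. Market value of debt D = 41507.7m × 87.71/100 = 36406.40367m.
Total capital V = 54740.952 + 36406.40367 = 91147.35567.
Equity: weight = 54740.952/91147.35567 = 0.6006; cost = 17.2%.
Bonds outstanding: weight = 36406.40367/91147.35567 = 0.3994; after-tax cost = 8.7% × (1 − 25.4%) = 6.4902%.
WACC = 0.6006 × 17.2000% + 0.3994 × 6.4902% = 12.9223%.

12.92%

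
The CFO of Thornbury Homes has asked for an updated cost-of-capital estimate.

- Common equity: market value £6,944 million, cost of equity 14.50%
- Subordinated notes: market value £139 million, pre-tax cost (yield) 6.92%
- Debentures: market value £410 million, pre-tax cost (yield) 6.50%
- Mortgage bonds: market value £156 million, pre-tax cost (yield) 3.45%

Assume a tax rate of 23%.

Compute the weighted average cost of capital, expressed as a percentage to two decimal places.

Total capital V = 6944 + 139 + 410 + 156 = 7649.
Equity: weight = 6944/7649 = 0.9078; cost = 14.5%.
Subordinated notes: weight = 139/7649 = 0.0182; after-tax cost = 6.92% × (1 − 23%) = 5.3284%.
Debentures: weight = 410/7649 = 0.0536; after-tax cost = 6.5% × (1 − 23%) = 5.0050%.
Mortgage bonds: weight = 156/7649 = 0.0204; after-tax cost = 3.45% × (1 − 23%) = 2.6565%.
WACC = 0.9078 × 14.5000% + 0.0182 × 5.3284% + 0.0536 × 5.0050% + 0.0204 × 2.6565% = 13.5828%.

13.58%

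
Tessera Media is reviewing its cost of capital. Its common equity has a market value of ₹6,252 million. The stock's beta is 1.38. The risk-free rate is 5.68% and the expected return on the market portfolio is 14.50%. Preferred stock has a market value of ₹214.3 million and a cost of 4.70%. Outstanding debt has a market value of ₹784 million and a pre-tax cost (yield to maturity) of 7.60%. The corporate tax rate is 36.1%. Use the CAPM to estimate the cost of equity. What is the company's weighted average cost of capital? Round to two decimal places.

16.06%

Market risk premium = 14.5% − 5.68% = 8.82%.
Cost of equity via CAPM: Re = 5.68% + 1.38 × 8.82% = 17.8516%.
Total capital V = 6252 + 214.3 + 784 = 7250.3.
Equity: weight = 6252/7250.3 = 0.8623; cost = 17.8516%.
Preferred: weight = 214.3/7250.3 = 0.0296; cost = 4.7%.
Debt: weight = 784/7250.3 = 0.1081; after-tax cost = 7.6% × (1 − 36.1%) = 4.8564%.
WACC = 0.8623 × 17.8516% + 0.0296 × 4.7000% + 0.1081 × 4.8564% = 16.0577%.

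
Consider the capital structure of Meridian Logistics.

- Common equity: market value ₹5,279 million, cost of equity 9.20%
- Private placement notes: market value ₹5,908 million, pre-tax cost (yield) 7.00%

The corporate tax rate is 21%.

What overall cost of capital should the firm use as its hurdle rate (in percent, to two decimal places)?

Total capital V = 5279 + 5908 = 11187.
Equity: weight = 5279/11187 = 0.4719; cost = 9.2%.
Private placement notes: weight = 5908/11187 = 0.5281; after-tax cost = 7% × (1 − 21%) = 5.5300%.
WACC = 0.4719 × 9.2000% + 0.5281 × 5.5300% = 7.2618%.

7.26%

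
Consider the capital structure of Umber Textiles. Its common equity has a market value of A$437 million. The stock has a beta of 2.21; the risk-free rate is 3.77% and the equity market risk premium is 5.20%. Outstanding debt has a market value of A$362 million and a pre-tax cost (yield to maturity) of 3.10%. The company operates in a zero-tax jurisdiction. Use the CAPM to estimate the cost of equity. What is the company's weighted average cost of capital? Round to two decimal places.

9.75%

Cost of equity via CAPM: Re = 3.77% + 2.21 × 5.2% = 15.2620%.
Total capital V = 437 + 362 = 799.
Equity: weight = 437/799 = 0.5469; cost = 15.262%.
Debt: weight = 362/799 = 0.4531; after-tax cost = 3.1% × (1 − 0%) = 3.1000%.
WACC = 0.5469 × 15.2620% + 0.4531 × 3.1000% = 9.7518%.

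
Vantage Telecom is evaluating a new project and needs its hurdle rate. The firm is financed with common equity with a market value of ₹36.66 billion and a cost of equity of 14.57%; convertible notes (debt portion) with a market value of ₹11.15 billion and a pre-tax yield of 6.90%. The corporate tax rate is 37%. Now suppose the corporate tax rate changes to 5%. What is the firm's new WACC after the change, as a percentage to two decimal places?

12.70%

After the change:
Total capital V = 36.66 + 11.15 = 47.81.
Equity: weight = 36.66/47.81 = 0.7668; cost = 14.57%.
Convertible notes (debt portion): weight = 11.15/47.81 = 0.2332; after-tax cost = 6.9% × (1 − 5%) = 6.5550%.
WACC = 0.7668 × 14.5700% + 0.2332 × 6.5550% = 12.7008%.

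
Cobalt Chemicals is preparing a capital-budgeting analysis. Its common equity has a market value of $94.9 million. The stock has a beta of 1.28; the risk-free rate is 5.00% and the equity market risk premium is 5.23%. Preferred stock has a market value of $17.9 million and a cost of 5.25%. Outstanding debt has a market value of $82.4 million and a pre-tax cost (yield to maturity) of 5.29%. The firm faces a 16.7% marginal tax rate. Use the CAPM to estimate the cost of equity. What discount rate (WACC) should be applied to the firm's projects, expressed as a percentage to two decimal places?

8.03%

Cost of equity via CAPM: Re = 5.0% + 1.28 × 5.23% = 11.6944%.
Total capital V = 94.9 + 17.9 + 82.4 = 195.2.
Equity: weight = 94.9/195.2 = 0.4862; cost = 11.6944%.
Preferred: weight = 17.9/195.2 = 0.0917; cost = 5.25%.
Debt: weight = 82.4/195.2 = 0.4221; after-tax cost = 5.29% × (1 − 16.7%) = 4.4066%.
WACC = 0.4862 × 11.6944% + 0.0917 × 5.2500% + 0.4221 × 4.4066% = 8.0270%.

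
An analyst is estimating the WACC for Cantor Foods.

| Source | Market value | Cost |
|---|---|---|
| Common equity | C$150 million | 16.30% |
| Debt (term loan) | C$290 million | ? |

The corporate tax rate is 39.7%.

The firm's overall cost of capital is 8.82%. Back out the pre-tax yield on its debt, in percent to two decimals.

Total capital V = 150 + 290 = 440.
Equity weight = 150/440 = 0.3409.
Term loan weight = 290/440 = 0.6591.
Equity contribution = 0.3409 × 16.3% = 5.5568%.
Remaining for debt = 8.82% − 5.5568% = 3.2632%.
Rd × (1 − 39.7%) × 0.6591 = 3.2632%  ⇒  Rd = 8.2107%.

8.21%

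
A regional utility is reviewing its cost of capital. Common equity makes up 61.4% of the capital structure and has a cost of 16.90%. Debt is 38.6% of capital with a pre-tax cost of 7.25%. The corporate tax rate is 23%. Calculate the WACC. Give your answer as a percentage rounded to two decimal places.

12.53%

After-tax cost of debt = 7.25% × (1 − 23%) = 5.5825%.
WACC = 0.614 × 16.9000% + 0.386 × 5.5825% = 12.5314%.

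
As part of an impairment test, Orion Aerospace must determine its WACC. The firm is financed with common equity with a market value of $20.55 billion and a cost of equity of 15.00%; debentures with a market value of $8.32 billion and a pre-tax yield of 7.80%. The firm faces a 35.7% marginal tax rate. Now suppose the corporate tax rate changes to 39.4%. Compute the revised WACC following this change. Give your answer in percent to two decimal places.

12.04%

After the change:
Total capital V = 20.55 + 8.32 = 28.87.
Equity: weight = 20.55/28.87 = 0.7118; cost = 15%.
Debentures: weight = 8.32/28.87 = 0.2882; after-tax cost = 7.8% × (1 − 39.4%) = 4.7268%.
WACC = 0.7118 × 15.0000% + 0.2882 × 4.7268% = 12.0394%.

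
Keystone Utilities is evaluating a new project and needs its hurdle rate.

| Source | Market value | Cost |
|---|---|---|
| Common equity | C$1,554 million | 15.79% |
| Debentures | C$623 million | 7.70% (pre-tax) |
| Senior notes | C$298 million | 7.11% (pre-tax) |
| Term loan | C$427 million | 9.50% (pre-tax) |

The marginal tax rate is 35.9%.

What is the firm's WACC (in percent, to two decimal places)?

10.88%

Total capital V = 1554 + 623 + 298 + 427 = 2902.
Equity: weight = 1554/2902 = 0.5355; cost = 15.79%.
Debentures: weight = 623/2902 = 0.2147; after-tax cost = 7.7% × (1 − 35.9%) = 4.9357%.
Senior notes: weight = 298/2902 = 0.1027; after-tax cost = 7.11% × (1 − 35.9%) = 4.5575%.
Term loan: weight = 427/2902 = 0.1471; after-tax cost = 9.5% × (1 − 35.9%) = 6.0895%.
WACC = 0.5355 × 15.7900% + 0.2147 × 4.9357% + 0.1027 × 4.5575% + 0.1471 × 6.0895% = 10.8790%.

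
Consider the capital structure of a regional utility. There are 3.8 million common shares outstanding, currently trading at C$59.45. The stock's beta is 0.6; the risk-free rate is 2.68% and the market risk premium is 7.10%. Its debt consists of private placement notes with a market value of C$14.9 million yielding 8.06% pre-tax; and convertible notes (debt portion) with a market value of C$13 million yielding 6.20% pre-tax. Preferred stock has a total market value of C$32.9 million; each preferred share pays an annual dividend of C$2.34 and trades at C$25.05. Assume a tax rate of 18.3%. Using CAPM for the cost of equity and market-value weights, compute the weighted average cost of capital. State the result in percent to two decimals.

Cost of equity via CAPM: Re = 2.68% + 0.6 × 7.1% = 6.9400%.
Cost of preferred: Rp = 2.34 / 25.05 = 9.3413%.
Market value of equity E = 59.45 × 3.8m = 225.91m.
Total capital V = 225.91 + 32.9 + 14.9 + 13 = 286.71.
Equity: weight = 225.91/286.71 = 0.7879; cost = 6.94%.
Preferred: weight = 32.9/286.71 = 0.1148; cost = 9.3413%.
Private placement notes: weight = 14.9/286.71 = 0.0520; after-tax cost = 8.06% × (1 − 18.3%) = 6.5850%.
Convertible notes (debt portion): weight = 13/286.71 = 0.0453; after-tax cost = 6.2% × (1 − 18.3%) = 5.0654%.
WACC = 0.7879 × 6.9400% + 0.1148 × 9.3413% + 0.0520 × 6.5850% + 0.0453 × 5.0654% = 7.1121%.

7.11%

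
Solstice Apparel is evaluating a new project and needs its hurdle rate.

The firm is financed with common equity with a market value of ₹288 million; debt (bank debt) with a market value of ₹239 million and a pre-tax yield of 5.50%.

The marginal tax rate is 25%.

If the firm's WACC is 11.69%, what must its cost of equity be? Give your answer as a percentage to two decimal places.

17.97%

Total capital V = 288 + 239 = 527.
Equity weight = 288/527 = 0.5465.
Bank debt weight = 239/527 = 0.4535.
Debt contribution = 0.4535 × 5.5% × (1 − 25%) = 1.8707%.
Required equity contribution = 11.69% − 1.8707% = 9.8193%.
Re = 9.8193% / 0.5465 = 17.9679%.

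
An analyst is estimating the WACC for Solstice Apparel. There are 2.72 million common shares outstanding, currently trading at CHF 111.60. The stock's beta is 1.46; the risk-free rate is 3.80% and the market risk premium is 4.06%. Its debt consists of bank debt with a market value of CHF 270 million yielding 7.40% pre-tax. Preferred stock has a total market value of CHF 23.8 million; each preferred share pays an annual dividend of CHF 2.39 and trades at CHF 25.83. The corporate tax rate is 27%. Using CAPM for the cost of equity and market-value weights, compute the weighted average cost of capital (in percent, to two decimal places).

Cost of equity via CAPM: Re = 3.8% + 1.46 × 4.06% = 9.7276%.
Cost of preferred: Rp = 2.39 / 25.83 = 9.2528%.
Market value of equity E = 111.6 × 2.72m = 303.552m.
Total capital V = 303.552 + 23.8 + 270 = 597.352.
Equity: weight = 303.552/597.352 = 0.5082; cost = 9.7276%.
Preferred: weight = 23.8/597.352 = 0.0398; cost = 9.2528%.
Bank debt: weight = 270/597.352 = 0.4520; after-tax cost = 7.4% × (1 − 27%) = 5.4020%.
WACC = 0.5082 × 9.7276% + 0.0398 × 9.2528% + 0.4520 × 5.4020% = 7.7535%.

7.75%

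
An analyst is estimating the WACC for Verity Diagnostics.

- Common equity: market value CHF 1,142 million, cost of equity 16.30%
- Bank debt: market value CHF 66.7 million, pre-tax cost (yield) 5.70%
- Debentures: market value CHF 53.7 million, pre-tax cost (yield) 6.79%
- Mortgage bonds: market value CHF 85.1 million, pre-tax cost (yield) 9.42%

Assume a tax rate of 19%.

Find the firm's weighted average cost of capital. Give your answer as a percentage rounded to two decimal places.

14.74%

Total capital V = 1142 + 66.7 + 53.7 + 85.1 = 1347.5.
Equity: weight = 1142/1347.5 = 0.8475; cost = 16.3%.
Bank debt: weight = 66.7/1347.5 = 0.0495; after-tax cost = 5.7% × (1 − 19%) = 4.6170%.
Debentures: weight = 53.7/1347.5 = 0.0399; after-tax cost = 6.79% × (1 − 19%) = 5.4999%.
Mortgage bonds: weight = 85.1/1347.5 = 0.0632; after-tax cost = 9.42% × (1 − 19%) = 7.6302%.
WACC = 0.8475 × 16.3000% + 0.0495 × 4.6170% + 0.0399 × 5.4999% + 0.0632 × 7.6302% = 14.7438%.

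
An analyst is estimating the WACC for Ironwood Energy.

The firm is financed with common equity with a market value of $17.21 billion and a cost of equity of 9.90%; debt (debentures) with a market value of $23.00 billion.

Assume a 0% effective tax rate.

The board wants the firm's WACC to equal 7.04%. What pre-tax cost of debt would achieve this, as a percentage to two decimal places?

Total capital V = 17.21 + 23 = 40.21.
Equity weight = 17.21/40.21 = 0.4280.
Debentures weight = 23/40.21 = 0.5720.
Equity contribution = 0.4280 × 9.9% = 4.2372%.
Remaining for debt = 7.04% − 4.2372% = 2.8028%.
Rd × (1 − 0%) × 0.5720 = 2.8028%  ⇒  Rd = 4.9000%.

4.90%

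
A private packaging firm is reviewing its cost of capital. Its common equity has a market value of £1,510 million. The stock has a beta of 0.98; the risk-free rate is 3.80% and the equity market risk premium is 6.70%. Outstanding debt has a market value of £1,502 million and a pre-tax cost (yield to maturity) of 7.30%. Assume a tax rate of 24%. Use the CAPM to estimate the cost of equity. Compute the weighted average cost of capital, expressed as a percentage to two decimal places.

7.96%

Cost of equity via CAPM: Re = 3.8% + 0.98 × 6.7% = 10.3660%.
Total capital V = 1510 + 1502 = 3012.
Equity: weight = 1510/3012 = 0.5013; cost = 10.366%.
Debt: weight = 1502/3012 = 0.4987; after-tax cost = 7.3% × (1 − 24%) = 5.5480%.
WACC = 0.5013 × 10.3660% + 0.4987 × 5.5480% = 7.9634%.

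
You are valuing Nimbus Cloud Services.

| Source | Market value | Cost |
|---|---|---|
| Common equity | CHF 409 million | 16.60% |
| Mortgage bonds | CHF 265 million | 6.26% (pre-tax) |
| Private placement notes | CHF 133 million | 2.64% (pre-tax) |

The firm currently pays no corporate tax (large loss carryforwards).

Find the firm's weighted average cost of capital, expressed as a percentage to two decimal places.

Total capital V = 409 + 265 + 133 = 807.
Equity: weight = 409/807 = 0.5068; cost = 16.6%.
Mortgage bonds: weight = 265/807 = 0.3284; after-tax cost = 6.26% × (1 − 0%) = 6.2600%.
Private placement notes: weight = 133/807 = 0.1648; after-tax cost = 2.64% × (1 − 0%) = 2.6400%.
WACC = 0.5068 × 16.6000% + 0.3284 × 6.2600% + 0.1648 × 2.6400% = 10.9039%.

10.90%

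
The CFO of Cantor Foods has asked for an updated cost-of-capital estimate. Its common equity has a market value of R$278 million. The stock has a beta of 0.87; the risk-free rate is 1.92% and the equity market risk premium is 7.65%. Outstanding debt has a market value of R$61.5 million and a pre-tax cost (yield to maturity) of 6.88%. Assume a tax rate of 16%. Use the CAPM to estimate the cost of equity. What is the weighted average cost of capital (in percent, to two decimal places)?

8.07%

Cost of equity via CAPM: Re = 1.92% + 0.87 × 7.65% = 8.5755%.
Total capital V = 278 + 61.5 = 339.5.
Equity: weight = 278/339.5 = 0.8189; cost = 8.5755%.
Debt: weight = 61.5/339.5 = 0.1811; after-tax cost = 6.88% × (1 − 16%) = 5.7792%.
WACC = 0.8189 × 8.5755% + 0.1811 × 5.7792% = 8.0690%.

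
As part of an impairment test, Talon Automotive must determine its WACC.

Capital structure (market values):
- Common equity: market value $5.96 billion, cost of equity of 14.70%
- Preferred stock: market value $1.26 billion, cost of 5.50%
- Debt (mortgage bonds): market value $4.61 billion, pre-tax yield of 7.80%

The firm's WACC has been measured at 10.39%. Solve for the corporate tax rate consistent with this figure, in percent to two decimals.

Total capital V = 5.96 + 1.26 + 4.61 = 11.83.
Equity weight = 5.96/11.83 = 0.5038.
Preferred weight = 1.26/11.83 = 0.1065.
Mortgage bonds weight = 4.61/11.83 = 0.3897.
Equity contribution = 0.5038 × 14.7% = 7.4059%.
Preferred contribution = 0.1065 × 5.5% = 0.5858%.
Debt contribution must be 10.39% − 7.9917% = 2.3983%.
0.3897 × 7.8% × (1 − T) = 2.3983%  ⇒  (1 − T) = 0.7890.
T = 21.0977%.

21.10%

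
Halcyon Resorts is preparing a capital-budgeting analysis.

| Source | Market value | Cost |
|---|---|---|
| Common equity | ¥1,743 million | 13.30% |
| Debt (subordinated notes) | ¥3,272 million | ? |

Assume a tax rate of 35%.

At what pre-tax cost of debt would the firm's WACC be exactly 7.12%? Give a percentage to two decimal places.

5.89%

Total capital V = 1743 + 3272 = 5015.
Equity weight = 1743/5015 = 0.3476.
Subordinated notes weight = 3272/5015 = 0.6524.
Equity contribution = 0.3476 × 13.3% = 4.6225%.
Remaining for debt = 7.12% − 4.6225% = 2.4975%.
Rd × (1 − 35%) × 0.6524 = 2.4975%  ⇒  Rd = 5.8891%.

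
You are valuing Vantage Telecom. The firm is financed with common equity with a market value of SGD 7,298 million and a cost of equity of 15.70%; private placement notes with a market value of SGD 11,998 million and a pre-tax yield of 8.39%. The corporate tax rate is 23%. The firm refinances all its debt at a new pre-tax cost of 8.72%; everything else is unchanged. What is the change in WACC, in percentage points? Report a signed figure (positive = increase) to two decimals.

+0.16 pp

Current WACC:
Total capital V = 7298 + 11998 = 19296.
Equity: weight = 7298/19296 = 0.3782; cost = 15.7%.
Private placement notes: weight = 11998/19296 = 0.6218; after-tax cost = 8.39% × (1 − 23%) = 6.4603%.
WACC = 0.3782 × 15.7000% + 0.6218 × 6.4603% = 9.9549%.
After the change:
Total capital V = 7298 + 11998 = 19296.
Equity: weight = 7298/19296 = 0.3782; cost = 15.7%.
Private placement notes: weight = 11998/19296 = 0.6218; after-tax cost = 8.72% × (1 − 23%) = 6.7144%.
WACC = 0.3782 × 15.7000% + 0.6218 × 6.7144% = 10.1129%.
Change in WACC = 10.1129% − 9.9549% = 0.1580 pp.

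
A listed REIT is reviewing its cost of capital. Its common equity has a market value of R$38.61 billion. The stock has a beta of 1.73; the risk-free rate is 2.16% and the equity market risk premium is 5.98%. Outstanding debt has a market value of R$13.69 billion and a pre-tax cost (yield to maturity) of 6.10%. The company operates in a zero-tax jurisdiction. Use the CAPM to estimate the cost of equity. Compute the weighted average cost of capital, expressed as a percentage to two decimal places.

Cost of equity via CAPM: Re = 2.16% + 1.73 × 5.98% = 12.5054%.
Total capital V = 38.61 + 13.69 = 52.3.
Equity: weight = 38.61/52.3 = 0.7382; cost = 12.5054%.
Debt: weight = 13.69/52.3 = 0.2618; after-tax cost = 6.1% × (1 − 0%) = 6.1000%.
WACC = 0.7382 × 12.5054% + 0.2618 × 6.1000% = 10.8287%.

10.83%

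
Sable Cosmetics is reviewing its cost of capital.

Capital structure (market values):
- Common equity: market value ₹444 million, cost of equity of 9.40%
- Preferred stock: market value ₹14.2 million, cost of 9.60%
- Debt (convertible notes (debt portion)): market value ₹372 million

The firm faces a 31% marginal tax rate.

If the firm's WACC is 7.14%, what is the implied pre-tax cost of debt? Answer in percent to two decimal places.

Total capital V = 444 + 14.2 + 372 = 830.2.
Equity weight = 444/830.2 = 0.5348.
Preferred weight = 14.2/830.2 = 0.0171.
Convertible notes (debt portion) weight = 372/830.2 = 0.4481.
Equity contribution = 0.5348 × 9.4% = 5.0272%.
Preferred contribution = 0.0171 × 9.6% = 0.1642%.
Remaining for debt = 7.14% − 5.1914% = 1.9486%.
Rd × (1 − 31%) × 0.4481 = 1.9486%  ⇒  Rd = 6.3024%.

6.30%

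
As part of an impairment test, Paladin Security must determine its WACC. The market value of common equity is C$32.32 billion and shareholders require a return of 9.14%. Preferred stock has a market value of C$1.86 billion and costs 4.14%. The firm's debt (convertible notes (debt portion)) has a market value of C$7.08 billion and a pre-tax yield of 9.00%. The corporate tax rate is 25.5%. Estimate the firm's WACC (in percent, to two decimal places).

8.50%

Total capital V = 32.32 + 1.86 + 7.08 = 41.26.
Equity: weight = 32.32/41.26 = 0.7833; cost = 9.14%.
Preferred: weight = 1.86/41.26 = 0.0451; cost = 4.14%.
Convertible notes (debt portion): weight = 7.08/41.26 = 0.1716; after-tax cost = 9% × (1 − 25.5%) = 6.7050%.
WACC = 0.7833 × 9.1400% + 0.0451 × 4.1400% + 0.1716 × 6.7050% = 8.4968%.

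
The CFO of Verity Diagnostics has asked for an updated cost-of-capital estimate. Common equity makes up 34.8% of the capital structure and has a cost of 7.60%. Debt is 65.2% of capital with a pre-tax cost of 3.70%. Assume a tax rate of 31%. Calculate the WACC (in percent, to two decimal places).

4.31%

After-tax cost of debt = 3.7% × (1 − 31%) = 2.5530%.
WACC = 0.348 × 7.6000% + 0.652 × 2.5530% = 4.3094%.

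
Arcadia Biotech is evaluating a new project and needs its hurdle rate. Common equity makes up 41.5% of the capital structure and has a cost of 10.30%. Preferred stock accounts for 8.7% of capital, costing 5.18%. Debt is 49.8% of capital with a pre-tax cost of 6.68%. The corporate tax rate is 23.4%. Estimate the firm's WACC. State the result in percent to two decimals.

After-tax cost of debt = 6.68% × (1 − 23.4%) = 5.1169%.
WACC = 0.415 × 10.3000% + 0.087 × 5.1800% + 0.498 × 5.1169% = 7.2734%.

7.27%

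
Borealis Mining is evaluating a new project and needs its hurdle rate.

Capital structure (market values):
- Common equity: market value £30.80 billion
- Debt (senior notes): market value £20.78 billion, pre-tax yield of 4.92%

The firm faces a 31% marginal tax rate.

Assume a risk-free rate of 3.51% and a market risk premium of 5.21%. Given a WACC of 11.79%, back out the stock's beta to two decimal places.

2.68

Total capital V = 30.8 + 20.78 = 51.58.
Equity weight = 30.8/51.58 = 0.5971.
Senior notes weight = 20.78/51.58 = 0.4029.
Debt contribution = 0.4029 × 4.92% × (1 − 31%) = 1.3677%.
Required equity contribution = 11.79% − 1.3677% = 10.4223%  ⇒  Re = 17.4540%.
CAPM: 17.4540% = 3.51% + β × 5.21%  ⇒  β = 2.6764.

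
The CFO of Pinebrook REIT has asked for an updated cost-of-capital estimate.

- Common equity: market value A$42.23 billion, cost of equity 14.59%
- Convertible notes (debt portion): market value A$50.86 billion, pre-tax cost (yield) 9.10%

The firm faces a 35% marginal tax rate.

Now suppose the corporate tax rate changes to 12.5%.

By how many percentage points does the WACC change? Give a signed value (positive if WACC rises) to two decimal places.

+1.12 pp

Current WACC:
Total capital V = 42.23 + 50.86 = 93.09.
Equity: weight = 42.23/93.09 = 0.4536; cost = 14.59%.
Convertible notes (debt portion): weight = 50.86/93.09 = 0.5464; after-tax cost = 9.1% × (1 − 35%) = 5.9150%.
WACC = 0.4536 × 14.5900% + 0.5464 × 5.9150% = 9.8504%.
After the change:
Total capital V = 42.23 + 50.86 = 93.09.
Equity: weight = 42.23/93.09 = 0.4536; cost = 14.59%.
Convertible notes (debt portion): weight = 50.86/93.09 = 0.5464; after-tax cost = 9.1% × (1 − 12.5%) = 7.9625%.
WACC = 0.4536 × 14.5900% + 0.5464 × 7.9625% = 10.9690%.
Change in WACC = 10.9690% − 9.8504% = 1.1187 pp.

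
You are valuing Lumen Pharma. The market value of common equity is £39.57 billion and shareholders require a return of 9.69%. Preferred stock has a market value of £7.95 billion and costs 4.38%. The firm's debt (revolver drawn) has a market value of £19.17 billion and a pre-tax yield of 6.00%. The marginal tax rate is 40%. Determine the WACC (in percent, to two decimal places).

7.31%

Total capital V = 39.57 + 7.95 + 19.17 = 66.69.
Equity: weight = 39.57/66.69 = 0.5933; cost = 9.69%.
Preferred: weight = 7.95/66.69 = 0.1192; cost = 4.38%.
Revolver drawn: weight = 19.17/66.69 = 0.2874; after-tax cost = 6% × (1 − 40%) = 3.6000%.
WACC = 0.5933 × 9.6900% + 0.1192 × 4.3800% + 0.2874 × 3.6000% = 7.3064%.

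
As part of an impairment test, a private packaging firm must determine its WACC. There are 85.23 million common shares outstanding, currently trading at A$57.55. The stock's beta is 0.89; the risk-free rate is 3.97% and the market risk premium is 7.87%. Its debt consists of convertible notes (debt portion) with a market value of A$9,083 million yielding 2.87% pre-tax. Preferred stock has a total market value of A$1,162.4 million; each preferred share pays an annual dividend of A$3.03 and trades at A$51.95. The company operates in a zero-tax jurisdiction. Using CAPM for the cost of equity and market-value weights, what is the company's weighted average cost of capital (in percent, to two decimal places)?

5.72%

Cost of equity via CAPM: Re = 3.97% + 0.89 × 7.87% = 10.9743%.
Cost of preferred: Rp = 3.03 / 51.95 = 5.8325%.
Market value of equity E = 57.55 × 85.23m = 4904.9865m.
Total capital V = 4904.9865 + 1162.4 + 9083 = 15150.3865.
Equity: weight = 4904.9865/15150.3865 = 0.3238; cost = 10.9743%.
Preferred: weight = 1162.4/15150.3865 = 0.0767; cost = 5.8325%.
Convertible notes (debt portion): weight = 9083/15150.3865 = 0.5995; after-tax cost = 2.87% × (1 − 0%) = 2.8700%.
WACC = 0.3238 × 10.9743% + 0.0767 × 5.8325% + 0.5995 × 2.8700% = 5.7211%.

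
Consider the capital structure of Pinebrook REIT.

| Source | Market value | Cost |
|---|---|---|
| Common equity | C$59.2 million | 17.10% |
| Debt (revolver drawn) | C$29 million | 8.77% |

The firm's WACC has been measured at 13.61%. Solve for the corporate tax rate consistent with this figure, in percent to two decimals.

Total capital V = 59.2 + 29 = 88.2.
Equity weight = 59.2/88.2 = 0.6712.
Revolver drawn weight = 29/88.2 = 0.3288.
Equity contribution = 0.6712 × 17.1% = 11.4776%.
Debt contribution must be 13.61% − 11.4776% = 2.1324%.
0.3288 × 8.77% × (1 − T) = 2.1324%  ⇒  (1 − T) = 0.7395.
T = 26.0480%.

26.05%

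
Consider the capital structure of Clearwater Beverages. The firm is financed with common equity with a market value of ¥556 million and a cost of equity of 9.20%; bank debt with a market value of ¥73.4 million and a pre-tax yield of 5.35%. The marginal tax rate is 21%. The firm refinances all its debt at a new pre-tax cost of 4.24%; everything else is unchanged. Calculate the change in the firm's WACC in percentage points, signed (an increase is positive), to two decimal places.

Current WACC:
Total capital V = 556 + 73.4 = 629.4.
Equity: weight = 556/629.4 = 0.8834; cost = 9.2%.
Bank debt: weight = 73.4/629.4 = 0.1166; after-tax cost = 5.35% × (1 − 21%) = 4.2265%.
WACC = 0.8834 × 9.2000% + 0.1166 × 4.2265% = 8.6200%.
After the change:
Total capital V = 556 + 73.4 = 629.4.
Equity: weight = 556/629.4 = 0.8834; cost = 9.2%.
Bank debt: weight = 73.4/629.4 = 0.1166; after-tax cost = 4.24% × (1 − 21%) = 3.3496%.
WACC = 0.8834 × 9.2000% + 0.1166 × 3.3496% = 8.5177%.
Change in WACC = 8.5177% − 8.6200% = -0.1023 pp.

-0.10 pp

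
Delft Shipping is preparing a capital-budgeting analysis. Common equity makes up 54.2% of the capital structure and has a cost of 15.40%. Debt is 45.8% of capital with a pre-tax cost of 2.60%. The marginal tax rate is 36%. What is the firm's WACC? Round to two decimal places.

9.11%

After-tax cost of debt = 2.6% × (1 − 36%) = 1.6640%.
WACC = 0.542 × 15.4000% + 0.458 × 1.6640% = 9.1089%.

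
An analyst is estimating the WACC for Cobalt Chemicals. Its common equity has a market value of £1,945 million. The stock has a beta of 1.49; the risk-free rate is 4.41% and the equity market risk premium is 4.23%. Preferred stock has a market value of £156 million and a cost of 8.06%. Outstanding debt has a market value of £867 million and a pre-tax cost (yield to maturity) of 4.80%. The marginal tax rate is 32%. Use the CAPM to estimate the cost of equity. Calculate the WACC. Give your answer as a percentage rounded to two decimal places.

Cost of equity via CAPM: Re = 4.41% + 1.49 × 4.23% = 10.7127%.
Total capital V = 1945 + 156 + 867 = 2968.
Equity: weight = 1945/2968 = 0.6553; cost = 10.7127%.
Preferred: weight = 156/2968 = 0.0526; cost = 8.06%.
Debt: weight = 867/2968 = 0.2921; after-tax cost = 4.8% × (1 − 32%) = 3.2640%.
WACC = 0.6553 × 10.7127% + 0.0526 × 8.0600% + 0.2921 × 3.2640% = 8.3974%.

8.40%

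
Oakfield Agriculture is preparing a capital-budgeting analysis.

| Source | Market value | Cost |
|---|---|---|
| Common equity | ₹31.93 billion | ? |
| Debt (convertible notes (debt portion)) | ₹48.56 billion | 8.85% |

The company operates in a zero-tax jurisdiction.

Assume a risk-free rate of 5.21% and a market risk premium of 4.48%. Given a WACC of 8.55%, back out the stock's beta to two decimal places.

Total capital V = 31.93 + 48.56 = 80.49.
Equity weight = 31.93/80.49 = 0.3967.
Convertible notes (debt portion) weight = 48.56/80.49 = 0.6033.
Debt contribution = 0.6033 × 8.85% × (1 − 0%) = 5.3392%.
Required equity contribution = 8.55% − 5.3392% = 3.2108%  ⇒  Re = 8.0938%.
CAPM: 8.0938% = 5.21% + β × 4.48%  ⇒  β = 0.6437.

0.64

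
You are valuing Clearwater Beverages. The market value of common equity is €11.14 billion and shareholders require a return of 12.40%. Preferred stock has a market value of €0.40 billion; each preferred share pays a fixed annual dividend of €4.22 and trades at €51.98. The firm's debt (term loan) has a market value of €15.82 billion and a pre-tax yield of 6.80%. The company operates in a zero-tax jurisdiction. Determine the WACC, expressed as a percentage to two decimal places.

9.10%

Cost of preferred: Rp = 4.22 / 51.98 = 8.1185%.
Total capital V = 11.14 + 0.4 + 15.82 = 27.36.
Equity: weight = 11.14/27.36 = 0.4072; cost = 12.4%.
Preferred: weight = 0.4/27.36 = 0.0146; cost = 8.1185%.
Term loan: weight = 15.82/27.36 = 0.5782; after-tax cost = 6.8% × (1 − 0%) = 6.8000%.
WACC = 0.4072 × 12.4000% + 0.0146 × 8.1185% + 0.5782 × 6.8000% = 9.0994%.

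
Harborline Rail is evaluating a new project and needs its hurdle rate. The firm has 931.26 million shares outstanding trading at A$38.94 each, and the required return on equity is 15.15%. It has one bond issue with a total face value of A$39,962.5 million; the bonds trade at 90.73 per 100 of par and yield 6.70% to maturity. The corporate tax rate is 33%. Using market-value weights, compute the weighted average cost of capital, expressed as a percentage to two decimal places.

9.82%

Market value of equity E = 38.94 × 931.26m = 36263.2644m. Market value of debt D = 39962.5m × 90.73/100 = 36257.97625m.
Total capital V = 36263.2644 + 36257.97625 = 72521.24065.
Equity: weight = 36263.2644/72521.24065 = 0.5000; cost = 15.15%.
Bonds outstanding: weight = 36257.97625/72521.24065 = 0.5000; after-tax cost = 6.7% × (1 − 33%) = 4.4890%.
WACC = 0.5000 × 15.1500% + 0.5000 × 4.4890% = 9.8199%.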